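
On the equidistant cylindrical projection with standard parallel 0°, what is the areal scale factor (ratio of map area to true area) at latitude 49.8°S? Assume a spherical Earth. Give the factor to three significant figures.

1.55

For the equirectangular projection with φ₀ = 0 (plate carrée), h = 1 along meridians and k = sec φ along parallels.
Areal scale = h·k = 1 × sec φ; at 49.8°, h = 1.000, k = 1.549, so h·k = 1.549.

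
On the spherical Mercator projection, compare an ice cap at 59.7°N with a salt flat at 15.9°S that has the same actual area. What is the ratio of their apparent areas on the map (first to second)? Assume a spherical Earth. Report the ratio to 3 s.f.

On Mercator, area is exaggerated by sec²φ = 1/cos²φ.
At 59.7°: sec²(59.7°) = 1/0.5045² = 3.929.
At 15.9°: sec²(15.9°) = 1/0.9617² = 1.081.
Ratio = 3.929/1.081 = cos²(15.9°)/cos²(59.7°) ≈ 3.63.

3.63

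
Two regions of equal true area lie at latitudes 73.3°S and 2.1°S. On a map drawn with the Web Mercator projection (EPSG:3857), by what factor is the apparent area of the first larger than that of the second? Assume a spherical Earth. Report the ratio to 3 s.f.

On Mercator, area is exaggerated by sec²φ = 1/cos²φ.
At 73.3°: sec²(73.3°) = 1/0.2874² = 12.11.
At 2.1°: sec²(2.1°) = 1/0.9993² = 1.001.
Ratio = 12.11/1.001 = cos²(2.1°)/cos²(73.3°) ≈ 12.1.

12.1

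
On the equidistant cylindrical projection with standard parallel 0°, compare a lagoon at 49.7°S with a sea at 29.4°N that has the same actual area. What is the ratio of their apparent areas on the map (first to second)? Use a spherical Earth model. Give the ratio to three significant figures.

Plate carrée maps x = Rλ, y = Rφ. The meridian scale is h = 1 and the parallel scale is k = 1/cos φ = sec φ.
Areal scale at 49.7°: h·k = 1.000 × 1.546 = 1.546.
Areal scale at 29.4°: h·k = 1.000 × 1.148 = 1.148.
Ratio = 1.546/1.148 ≈ 1.35.

1.35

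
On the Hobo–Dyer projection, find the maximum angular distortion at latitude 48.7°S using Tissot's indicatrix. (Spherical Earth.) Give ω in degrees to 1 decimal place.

Hobo–Dyer is a cylindrical equal-area projection with standard parallels at ±37.5°. For cylindrical equal-area with standard parallel φ₀, h = cos φ / cos φ₀ and k = cos φ₀ / cos φ, so h·k = 1.
At 48.7°: h = 0.8319, k = 1.202; principal scales a = 1.202, b = 0.8319.
sin(ω/2) = (a − b)/(a + b) = 0.3701/2.034 = 0.1820, so ω = 2 arcsin(0.1820) ≈ 21.0°.

21.0°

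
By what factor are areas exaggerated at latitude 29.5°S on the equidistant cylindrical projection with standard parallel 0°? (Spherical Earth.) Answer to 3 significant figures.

Plate carrée maps x = Rλ, y = Rφ. The meridian scale is h = 1 and the parallel scale is k = 1/cos φ = sec φ.
Areal scale = h·k = 1 × sec φ; at 29.5°, h = 1.000, k = 1.149, so h·k = 1.149.

1.15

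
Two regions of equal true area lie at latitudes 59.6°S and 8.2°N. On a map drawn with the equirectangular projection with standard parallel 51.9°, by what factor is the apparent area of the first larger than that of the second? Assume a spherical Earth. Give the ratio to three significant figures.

1.96

In the equirectangular projection with standard parallel φ₀ = 51.9° (x = Rλ cos φ₀, y = Rφ), meridians are true-scale (h = 1) and the parallel scale is k = cos φ₀ / cos φ.
Areal scale at 59.6°: h·k = 1.000 × 1.219 = 1.219.
Areal scale at 8.2°: h·k = 1.000 × 0.6234 = 0.6234.
Ratio = 1.219/0.6234 ≈ 1.96.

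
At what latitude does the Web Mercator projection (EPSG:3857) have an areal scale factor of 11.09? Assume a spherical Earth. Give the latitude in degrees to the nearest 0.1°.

72.5°

Mercator areal scale is sec²φ.
sec²φ = 11.09  ⇒  cos²φ = 0.09017  ⇒  cos φ = 0.3003.
φ = arccos(0.3003) ≈ 72.5°.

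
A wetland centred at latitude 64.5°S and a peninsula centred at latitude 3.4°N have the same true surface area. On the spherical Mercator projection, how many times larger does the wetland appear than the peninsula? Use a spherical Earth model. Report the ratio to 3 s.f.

5.38

On Mercator, area is exaggerated by sec²φ = 1/cos²φ.
At 64.5°: sec²(64.5°) = 1/0.4305² = 5.395.
At 3.4°: sec²(3.4°) = 1/0.9982² = 1.004.
Ratio = 5.395/1.004 = cos²(3.4°)/cos²(64.5°) ≈ 5.38.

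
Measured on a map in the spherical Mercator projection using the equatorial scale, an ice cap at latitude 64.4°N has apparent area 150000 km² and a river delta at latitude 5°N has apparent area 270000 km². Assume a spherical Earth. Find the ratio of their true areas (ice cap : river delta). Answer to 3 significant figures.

0.105

Since Mercator area scale is 1/cos²φ, the true area equals the apparent area multiplied by cos²φ.
True area of ice cap: 150000 × cos²(64.4°) = 150000 × 0.1867 = 28000 km².
True area of river delta: 270000 × cos²(5°) = 270000 × 0.9924 = 267900 km².
Ratio = 28000 / 267900 ≈ 0.105.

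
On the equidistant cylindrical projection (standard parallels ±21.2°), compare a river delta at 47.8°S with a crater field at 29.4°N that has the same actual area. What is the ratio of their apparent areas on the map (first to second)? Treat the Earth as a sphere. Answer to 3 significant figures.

With standard parallel φ₀ = 21.2°, the equirectangular projection gives x = Rλ cos φ₀, y = Rφ, so h = 1 and k = cos 21.2° / cos φ.
Areal scale at 47.8°: h·k = 1.000 × 1.388 = 1.388.
Areal scale at 29.4°: h·k = 1.000 × 1.070 = 1.070.
Ratio = 1.388/1.070 ≈ 1.30.

1.30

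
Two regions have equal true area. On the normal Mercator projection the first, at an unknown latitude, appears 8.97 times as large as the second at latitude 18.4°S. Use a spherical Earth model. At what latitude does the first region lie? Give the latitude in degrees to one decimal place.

71.5°

For equal true areas on Mercator, apparent areas scale as sec²φ, so the ratio is cos²φ₂ / cos²φ₁.
cos²φ₂ / cos²φ₁ = 8.97  ⇒  cos φ₁ = cos 18.4° / √8.97 = 0.9489/2.995 = 0.3168.
φ₁ = arccos(0.3168) ≈ 71.5°.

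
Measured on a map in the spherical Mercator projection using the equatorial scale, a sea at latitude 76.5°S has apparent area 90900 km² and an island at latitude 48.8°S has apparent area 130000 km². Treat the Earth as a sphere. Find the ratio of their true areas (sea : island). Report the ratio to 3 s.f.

On Mercator the areal scale is sec²φ, so true area = apparent × cos²φ.
True area of sea: 90900 × cos²(76.5°) = 90900 × 0.05450 = 4954 km².
True area of island: 130000 × cos²(48.8°) = 130000 × 0.4339 = 56400 km².
Ratio = 4954 / 56400 ≈ 0.0878.

0.0878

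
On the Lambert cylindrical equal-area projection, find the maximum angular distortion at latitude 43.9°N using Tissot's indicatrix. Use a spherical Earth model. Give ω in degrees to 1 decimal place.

36.9°

The Lambert cylindrical equal-area projection is the cylindrical equal-area projection with its standard parallel at the equator (φ₀ = 0). A cylindrical equal-area projection with standard parallel φ₀ has meridian scale h = cos φ / cos φ₀ and parallel scale k = cos φ₀ / cos φ (so areas are preserved, h·k = 1).
At 43.9°: h = 0.7206, k = 1.388; principal scales a = 1.388, b = 0.7206.
sin(ω/2) = (a − b)/(a + b) = 0.6673/2.108 = 0.3165, so ω = 2 arcsin(0.3165) ≈ 36.9°.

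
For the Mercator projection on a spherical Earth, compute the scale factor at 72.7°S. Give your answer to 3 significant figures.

Mercator is conformal, so the point scale is isotropic: h = k = sec φ = 1/cos φ.
k = 1/cos 72.7° = 1/0.2974 = 3.363.

3.36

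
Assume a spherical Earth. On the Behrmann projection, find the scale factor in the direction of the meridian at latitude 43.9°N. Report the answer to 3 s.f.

The Behrmann projection is cylindrical equal-area with φ₀ = 30°. A cylindrical equal-area projection with standard parallel φ₀ has meridian scale h = cos φ / cos φ₀ and parallel scale k = cos φ₀ / cos φ (so areas are preserved, h·k = 1).
h = cos 43.9° / cos 30° = 0.7206/0.8660 = 0.8320.

0.832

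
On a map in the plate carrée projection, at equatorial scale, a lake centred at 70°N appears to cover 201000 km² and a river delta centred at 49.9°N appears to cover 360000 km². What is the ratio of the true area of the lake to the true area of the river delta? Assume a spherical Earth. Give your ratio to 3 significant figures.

0.296

On the plate carrée, areal scale = h·k = 1 × sec φ, so true area = apparent × cos φ.
True area of lake: 201000 × cos(70°) = 201000 × 0.3420 = 68750 km².
True area of river delta: 360000 × cos(49.9°) = 360000 × 0.6441 = 231900 km².
Ratio = 68750 / 231900 ≈ 0.296.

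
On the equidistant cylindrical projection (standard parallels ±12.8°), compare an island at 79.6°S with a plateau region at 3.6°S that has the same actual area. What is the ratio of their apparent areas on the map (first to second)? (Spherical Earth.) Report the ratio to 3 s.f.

The equidistant cylindrical projection with φ₀ = 12.8° has h = 1 (meridians true) and k = cos φ₀ / cos φ along parallels.
Areal scale at 79.6°: h·k = 1.000 × 5.402 = 5.402.
Areal scale at 3.6°: h·k = 1.000 × 0.9771 = 0.9771.
Ratio = 5.402/0.9771 ≈ 5.53.

5.53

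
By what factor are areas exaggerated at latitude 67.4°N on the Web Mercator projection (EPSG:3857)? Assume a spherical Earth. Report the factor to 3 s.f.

For Mercator, h = k = sec φ (a conformal cylindrical projection has a single point scale, 1/cos φ).
Areal scale = k² = sec²φ = 1/cos²(67.4°) = 1/0.3843² = 6.771.

6.77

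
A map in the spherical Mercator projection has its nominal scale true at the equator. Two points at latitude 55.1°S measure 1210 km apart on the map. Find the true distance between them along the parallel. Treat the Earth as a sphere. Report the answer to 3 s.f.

692 km

Mercator is conformal, so the point scale is isotropic: h = k = sec φ = 1/cos φ.
Along the parallel at 55.1°, map distances are exaggerated by k = sec 55.1° = 1.748.
True distance = 1210 / 1.748 = 1210 × cos 55.1° ≈ 692 km.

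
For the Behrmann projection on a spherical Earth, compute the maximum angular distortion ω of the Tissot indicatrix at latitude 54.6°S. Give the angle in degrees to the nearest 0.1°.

44.9°

The Behrmann projection is cylindrical equal-area with φ₀ = 30°. For cylindrical equal-area with standard parallel φ₀, h = cos φ / cos φ₀ and k = cos φ₀ / cos φ, so h·k = 1.
At 54.6°: h = 0.6689, k = 1.495; principal scales a = 1.495, b = 0.6689.
sin(ω/2) = (a − b)/(a + b) = 0.8261/2.164 = 0.3818, so ω = 2 arcsin(0.3818) ≈ 44.9°.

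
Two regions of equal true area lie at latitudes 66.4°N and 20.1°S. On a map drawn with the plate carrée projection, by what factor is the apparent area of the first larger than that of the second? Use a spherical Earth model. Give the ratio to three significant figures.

In the plate carrée (x = Rλ, y = Rφ), meridians are true-scale (h = 1) and parallels are stretched by k = sec φ.
Areal scale at 66.4°: h·k = 1.000 × 2.498 = 2.498.
Areal scale at 20.1°: h·k = 1.000 × 1.065 = 1.065.
Ratio = 2.498/1.065 ≈ 2.35.

2.35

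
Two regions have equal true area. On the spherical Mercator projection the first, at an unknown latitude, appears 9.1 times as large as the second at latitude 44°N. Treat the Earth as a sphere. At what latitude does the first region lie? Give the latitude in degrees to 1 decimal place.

76.2°

Mercator areal scale is sec²φ, so apparent-area ratio = sec²φ₁ / sec²φ₂ = cos²φ₂ / cos²φ₁.
cos²φ₂ / cos²φ₁ = 9.1  ⇒  cos φ₁ = cos 44° / √9.1 = 0.7193/3.017 = 0.2385.
φ₁ = arccos(0.2385) ≈ 76.2°.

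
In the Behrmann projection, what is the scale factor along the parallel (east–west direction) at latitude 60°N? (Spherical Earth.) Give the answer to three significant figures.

1.73

The Behrmann projection is cylindrical equal-area with φ₀ = 30°. For cylindrical equal-area with standard parallel φ₀, h = cos φ / cos φ₀ and k = cos φ₀ / cos φ, so h·k = 1.
k = cos 30° / cos 60° = 0.8660/0.5000 = 1.732.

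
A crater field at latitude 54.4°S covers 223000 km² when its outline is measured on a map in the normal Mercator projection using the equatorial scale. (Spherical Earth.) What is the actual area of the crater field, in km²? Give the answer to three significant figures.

The Mercator projection is conformal; its linear scale factor is the same in every direction and equals sec φ = 1/cos φ.
Areal scale = k² = sec²φ = 1/cos²(54.4°) = 1/0.5821² = 2.951.
True area = apparent / (areal scale) = 223000 / 2.951 ≈ 75600 km².

75600 km²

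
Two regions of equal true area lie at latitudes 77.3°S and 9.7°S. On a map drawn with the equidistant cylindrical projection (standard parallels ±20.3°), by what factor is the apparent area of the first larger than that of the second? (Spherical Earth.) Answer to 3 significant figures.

4.48

With standard parallel φ₀ = 20.3°, the equirectangular projection gives x = Rλ cos φ₀, y = Rφ, so h = 1 and k = cos 20.3° / cos φ.
Areal scale at 77.3°: h·k = 1.000 × 4.266 = 4.266.
Areal scale at 9.7°: h·k = 1.000 × 0.9515 = 0.9515.
Ratio = 4.266/0.9515 ≈ 4.48.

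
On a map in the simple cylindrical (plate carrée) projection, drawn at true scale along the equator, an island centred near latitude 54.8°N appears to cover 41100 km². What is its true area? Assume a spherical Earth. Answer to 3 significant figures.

In the plate carrée (x = Rλ, y = Rφ), meridians are true-scale (h = 1) and parallels are stretched by k = sec φ.
Areal scale = h·k = 1 × sec φ; at 54.8°, h = 1.000, k = 1.735, so h·k = 1.735.
True area = apparent / (areal scale) = 41100 / 1.735 ≈ 23700 km².

23700 km²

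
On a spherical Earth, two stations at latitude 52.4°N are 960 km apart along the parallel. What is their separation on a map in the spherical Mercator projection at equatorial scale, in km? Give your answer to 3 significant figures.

For Mercator, h = k = sec φ (a conformal cylindrical projection has a single point scale, 1/cos φ).
Along the parallel, k = sec 52.4° = 1/0.6101 = 1.639.
Map distance = 960 × 1.639 ≈ 1570 km.

1570 km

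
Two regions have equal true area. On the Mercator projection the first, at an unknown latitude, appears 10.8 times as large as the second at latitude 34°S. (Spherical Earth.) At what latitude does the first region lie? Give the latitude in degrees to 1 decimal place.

For equal true areas on Mercator, apparent areas scale as sec²φ, so the ratio is cos²φ₂ / cos²φ₁.
cos²φ₂ / cos²φ₁ = 10.8  ⇒  cos φ₁ = cos 34° / √10.8 = 0.8290/3.286 = 0.2523.
φ₁ = arccos(0.2523) ≈ 75.4°.

75.4°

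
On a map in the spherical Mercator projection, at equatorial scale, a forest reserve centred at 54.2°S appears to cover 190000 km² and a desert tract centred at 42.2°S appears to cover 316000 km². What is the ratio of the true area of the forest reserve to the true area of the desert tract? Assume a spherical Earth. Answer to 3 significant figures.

Mercator's areal exaggeration is sec²φ; hence true area = (apparent area) · cos²φ.
True area of forest reserve: 190000 × cos²(54.2°) = 190000 × 0.3422 = 65010 km².
True area of desert tract: 316000 × cos²(42.2°) = 316000 × 0.5488 = 173400 km².
Ratio = 65010 / 173400 ≈ 0.375.

0.375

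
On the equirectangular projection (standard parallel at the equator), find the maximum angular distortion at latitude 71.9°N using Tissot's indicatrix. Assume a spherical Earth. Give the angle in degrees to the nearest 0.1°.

For the equirectangular projection with φ₀ = 0 (plate carrée), h = 1 along meridians and k = sec φ along parallels.
At 71.9°: h = 1.000, k = 3.219; principal scales a = 3.219, b = 1.000.
sin(ω/2) = (a − b)/(a + b) = 2.219/4.219 = 0.5259, so ω = 2 arcsin(0.5259) ≈ 63.5°.

63.5°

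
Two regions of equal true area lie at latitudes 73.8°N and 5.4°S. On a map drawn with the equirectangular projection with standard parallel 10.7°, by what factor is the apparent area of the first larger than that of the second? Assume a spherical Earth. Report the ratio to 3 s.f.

In the equirectangular projection with standard parallel φ₀ = 10.7° (x = Rλ cos φ₀, y = Rφ), meridians are true-scale (h = 1) and the parallel scale is k = cos φ₀ / cos φ.
Areal scale at 73.8°: h·k = 1.000 × 3.522 = 3.522.
Areal scale at 5.4°: h·k = 1.000 × 0.9870 = 0.9870.
Ratio = 3.522/0.9870 ≈ 3.57.

3.57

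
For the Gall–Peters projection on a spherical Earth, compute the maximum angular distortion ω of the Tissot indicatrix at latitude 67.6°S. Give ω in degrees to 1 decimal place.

Gall–Peters is a cylindrical equal-area projection with standard parallels at ±45°. Cylindrical equal-area (φ₀ = 45°): h = cos φ / cos 45° along meridians, k = cos 45° / cos φ along parallels; h·k = 1.
At 67.6°: h = 0.5389, k = 1.856; principal scales a = 1.856, b = 0.5389.
sin(ω/2) = (a − b)/(a + b) = 1.317/2.394 = 0.5499, so ω = 2 arcsin(0.5499) ≈ 66.7°.

66.7°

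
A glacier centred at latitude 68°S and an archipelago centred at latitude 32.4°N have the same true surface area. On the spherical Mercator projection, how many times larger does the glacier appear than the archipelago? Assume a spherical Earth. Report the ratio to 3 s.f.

On Mercator, area is exaggerated by sec²φ = 1/cos²φ.
At 68°: sec²(68°) = 1/0.3746² = 7.126.
At 32.4°: sec²(32.4°) = 1/0.8443² = 1.403.
Ratio = 7.126/1.403 = cos²(32.4°)/cos²(68°) ≈ 5.08.

5.08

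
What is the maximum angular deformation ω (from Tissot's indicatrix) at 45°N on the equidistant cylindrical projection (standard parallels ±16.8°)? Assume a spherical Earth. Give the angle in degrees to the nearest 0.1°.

17.3°

With standard parallel φ₀ = 16.8°, the equirectangular projection gives x = Rλ cos φ₀, y = Rφ, so h = 1 and k = cos 16.8° / cos φ.
At 45°: h = 1.000, k = 1.354; principal scales a = 1.354, b = 1.000.
sin(ω/2) = (a − b)/(a + b) = 0.3539/2.354 = 0.1503, so ω = 2 arcsin(0.1503) ≈ 17.3°.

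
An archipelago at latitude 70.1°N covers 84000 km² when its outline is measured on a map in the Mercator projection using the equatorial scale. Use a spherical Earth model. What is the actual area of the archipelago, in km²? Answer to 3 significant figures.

Mercator is conformal, so the point scale is isotropic: h = k = sec φ = 1/cos φ.
Areal scale = k² = sec²φ = 1/cos²(70.1°) = 1/0.3404² = 8.631.
True area = apparent / (areal scale) = 84000 / 8.631 ≈ 9730 km².

9730 km²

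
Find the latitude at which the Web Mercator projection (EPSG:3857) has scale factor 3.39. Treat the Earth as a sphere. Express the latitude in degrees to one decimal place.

72.8°

Mercator scale is k = sec φ = 1/cos φ.
1/cos φ = 3.39  ⇒  cos φ = 0.2950  ⇒  φ = arccos(0.2950) ≈ 72.8°.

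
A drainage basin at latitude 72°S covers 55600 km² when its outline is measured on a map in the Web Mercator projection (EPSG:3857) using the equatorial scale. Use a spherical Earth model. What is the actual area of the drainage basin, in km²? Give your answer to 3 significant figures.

5310 km²

The Mercator projection is conformal; its linear scale factor is the same in every direction and equals sec φ = 1/cos φ.
Areal scale = k² = sec²φ = 1/cos²(72°) = 1/0.3090² = 10.47.
True area = apparent / (areal scale) = 55600 / 10.47 ≈ 5310 km².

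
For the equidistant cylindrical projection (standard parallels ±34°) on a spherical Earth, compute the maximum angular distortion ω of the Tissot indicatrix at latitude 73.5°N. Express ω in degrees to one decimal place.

58.6°

In the equirectangular projection with standard parallel φ₀ = 34° (x = Rλ cos φ₀, y = Rφ), meridians are true-scale (h = 1) and the parallel scale is k = cos φ₀ / cos φ.
At 73.5°: h = 1.000, k = 2.919; principal scales a = 2.919, b = 1.000.
sin(ω/2) = (a − b)/(a + b) = 1.919/3.919 = 0.4897, so ω = 2 arcsin(0.4897) ≈ 58.6°.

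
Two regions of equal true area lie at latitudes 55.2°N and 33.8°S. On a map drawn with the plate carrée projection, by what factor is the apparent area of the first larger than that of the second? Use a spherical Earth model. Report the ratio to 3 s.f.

1.46

In the plate carrée (x = Rλ, y = Rφ), meridians are true-scale (h = 1) and parallels are stretched by k = sec φ.
Areal scale at 55.2°: h·k = 1.000 × 1.752 = 1.752.
Areal scale at 33.8°: h·k = 1.000 × 1.203 = 1.203.
Ratio = 1.752/1.203 ≈ 1.46.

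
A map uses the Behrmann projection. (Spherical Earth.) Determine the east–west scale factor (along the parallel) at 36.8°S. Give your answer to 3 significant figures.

The Behrmann projection is cylindrical equal-area with φ₀ = 30°. For cylindrical equal-area with standard parallel φ₀, h = cos φ / cos φ₀ and k = cos φ₀ / cos φ, so h·k = 1.
k = cos 30° / cos 36.8° = 0.8660/0.8007 = 1.082.

1.08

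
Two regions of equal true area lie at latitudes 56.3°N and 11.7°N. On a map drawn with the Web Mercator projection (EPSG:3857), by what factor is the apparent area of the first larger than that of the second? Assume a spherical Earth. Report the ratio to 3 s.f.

Mercator areal scale is sec²φ.
At 56.3°: sec²(56.3°) = 1/0.5548² = 3.248.
At 11.7°: sec²(11.7°) = 1/0.9792² = 1.043.
Ratio = 3.248/1.043 = cos²(11.7°)/cos²(56.3°) ≈ 3.11.

3.11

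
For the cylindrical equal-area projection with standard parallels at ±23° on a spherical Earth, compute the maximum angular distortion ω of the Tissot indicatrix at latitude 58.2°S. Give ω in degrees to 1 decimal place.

Cylindrical equal-area (φ₀ = 23°): h = cos φ / cos 23° along meridians, k = cos 23° / cos φ along parallels; h·k = 1.
At 58.2°: h = 0.5725, k = 1.747; principal scales a = 1.747, b = 0.5725.
sin(ω/2) = (a − b)/(a + b) = 1.174/2.319 = 0.5063, so ω = 2 arcsin(0.5063) ≈ 60.8°.

60.8°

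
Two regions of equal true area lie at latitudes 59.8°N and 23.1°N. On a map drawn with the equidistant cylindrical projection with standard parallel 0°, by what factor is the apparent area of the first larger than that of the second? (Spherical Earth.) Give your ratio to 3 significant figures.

Plate carrée maps x = Rλ, y = Rφ. The meridian scale is h = 1 and the parallel scale is k = 1/cos φ = sec φ.
Areal scale at 59.8°: h·k = 1.000 × 1.988 = 1.988.
Areal scale at 23.1°: h·k = 1.000 × 1.087 = 1.087.
Ratio = 1.988/1.087 ≈ 1.83.

1.83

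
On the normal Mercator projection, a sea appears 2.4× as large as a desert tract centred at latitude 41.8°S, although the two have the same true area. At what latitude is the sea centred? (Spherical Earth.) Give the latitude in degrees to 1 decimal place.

61.2°

Mercator areal scale is sec²φ, so apparent-area ratio = sec²φ₁ / sec²φ₂ = cos²φ₂ / cos²φ₁.
cos²φ₂ / cos²φ₁ = 2.4  ⇒  cos φ₁ = cos 41.8° / √2.4 = 0.7455/1.549 = 0.4812.
φ₁ = arccos(0.4812) ≈ 61.2°.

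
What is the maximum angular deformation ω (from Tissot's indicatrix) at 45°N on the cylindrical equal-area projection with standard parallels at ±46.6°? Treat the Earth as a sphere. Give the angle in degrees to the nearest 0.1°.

3.3°

A cylindrical equal-area projection with standard parallel φ₀ has meridian scale h = cos φ / cos φ₀ and parallel scale k = cos φ₀ / cos φ (so areas are preserved, h·k = 1).
At 45°: h = 1.029, k = 0.9717; principal scales a = 1.029, b = 0.9717.
sin(ω/2) = (a − b)/(a + b) = 0.05745/2.001 = 0.02871, so ω = 2 arcsin(0.02871) ≈ 3.3°.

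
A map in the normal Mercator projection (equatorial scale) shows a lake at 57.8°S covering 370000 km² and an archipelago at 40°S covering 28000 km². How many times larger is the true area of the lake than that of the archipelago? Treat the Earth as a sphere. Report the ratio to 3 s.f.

Mercator's areal exaggeration is sec²φ; hence true area = (apparent area) · cos²φ.
True area of lake: 370000 × cos²(57.8°) = 370000 × 0.2840 = 105100 km².
True area of archipelago: 28000 × cos²(40°) = 28000 × 0.5868 = 16430 km².
Ratio = 105100 / 16430 ≈ 6.39.

6.39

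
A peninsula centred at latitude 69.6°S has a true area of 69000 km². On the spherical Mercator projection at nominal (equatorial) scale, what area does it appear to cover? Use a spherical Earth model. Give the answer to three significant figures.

568000 km²

Mercator is conformal, so the point scale is isotropic: h = k = sec φ = 1/cos φ.
Areal scale = k² = sec²φ = 1/cos²(69.6°) = 1/0.3486² = 8.230.
Apparent area = 69000 × 8.230 ≈ 568000 km².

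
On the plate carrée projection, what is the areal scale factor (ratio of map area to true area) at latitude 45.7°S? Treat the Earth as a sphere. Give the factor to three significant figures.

1.43

Plate carrée maps x = Rλ, y = Rφ. The meridian scale is h = 1 and the parallel scale is k = 1/cos φ = sec φ.
Areal scale = h·k = 1 × sec φ; at 45.7°, h = 1.000, k = 1.432, so h·k = 1.432.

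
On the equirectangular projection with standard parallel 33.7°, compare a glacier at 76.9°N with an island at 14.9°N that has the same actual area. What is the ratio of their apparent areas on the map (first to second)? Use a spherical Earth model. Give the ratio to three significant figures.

4.26

The equidistant cylindrical projection with φ₀ = 33.7° has h = 1 (meridians true) and k = cos φ₀ / cos φ along parallels.
Areal scale at 76.9°: h·k = 1.000 × 3.671 = 3.671.
Areal scale at 14.9°: h·k = 1.000 × 0.8609 = 0.8609.
Ratio = 3.671/0.8609 ≈ 4.26.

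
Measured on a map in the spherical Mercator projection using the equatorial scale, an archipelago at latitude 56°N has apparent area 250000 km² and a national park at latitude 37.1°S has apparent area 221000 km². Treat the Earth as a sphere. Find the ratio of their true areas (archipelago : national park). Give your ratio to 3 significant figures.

Since Mercator area scale is 1/cos²φ, the true area equals the apparent area multiplied by cos²φ.
True area of archipelago: 250000 × cos²(56°) = 250000 × 0.3127 = 78170 km².
True area of national park: 221000 × cos²(37.1°) = 221000 × 0.6361 = 140600 km².
Ratio = 78170 / 140600 ≈ 0.556.

0.556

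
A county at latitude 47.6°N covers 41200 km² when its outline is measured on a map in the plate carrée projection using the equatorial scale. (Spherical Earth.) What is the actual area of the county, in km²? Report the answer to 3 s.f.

27800 km²

For the equirectangular projection with φ₀ = 0 (plate carrée), h = 1 along meridians and k = sec φ along parallels.
Areal scale = h·k = 1 × sec φ; at 47.6°, h = 1.000, k = 1.483, so h·k = 1.483.
True area = apparent / (areal scale) = 41200 / 1.483 ≈ 27800 km².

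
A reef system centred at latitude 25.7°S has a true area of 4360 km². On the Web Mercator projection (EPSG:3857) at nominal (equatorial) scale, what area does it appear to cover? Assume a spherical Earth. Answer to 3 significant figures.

The Mercator projection is conformal; its linear scale factor is the same in every direction and equals sec φ = 1/cos φ.
Areal scale = k² = sec²φ = 1/cos²(25.7°) = 1/0.9011² = 1.232.
Apparent area = 4360 × 1.232 ≈ 5370 km².

5370 km²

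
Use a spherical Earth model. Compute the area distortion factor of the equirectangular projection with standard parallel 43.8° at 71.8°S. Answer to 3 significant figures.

2.31

The equidistant cylindrical projection with φ₀ = 43.8° has h = 1 (meridians true) and k = cos φ₀ / cos φ along parallels.
Areal scale = h·k = 1 × cos φ₀ / cos φ; at 71.8°, h = 1.000, k = 2.311, so h·k = 2.311.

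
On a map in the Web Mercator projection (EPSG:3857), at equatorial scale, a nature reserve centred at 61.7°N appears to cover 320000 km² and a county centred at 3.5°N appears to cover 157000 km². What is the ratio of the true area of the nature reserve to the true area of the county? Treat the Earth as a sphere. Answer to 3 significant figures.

0.460

On Mercator the areal scale is sec²φ, so true area = apparent × cos²φ.
True area of nature reserve: 320000 × cos²(61.7°) = 320000 × 0.2248 = 71920 km².
True area of county: 157000 × cos²(3.5°) = 157000 × 0.9963 = 156400 km².
Ratio = 71920 / 156400 ≈ 0.460.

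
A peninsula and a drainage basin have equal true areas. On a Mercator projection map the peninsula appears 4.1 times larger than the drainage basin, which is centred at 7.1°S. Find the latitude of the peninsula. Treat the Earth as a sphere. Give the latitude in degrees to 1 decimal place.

Mercator areal scale is sec²φ, so apparent-area ratio = sec²φ₁ / sec²φ₂ = cos²φ₂ / cos²φ₁.
cos²φ₂ / cos²φ₁ = 4.1  ⇒  cos φ₁ = cos 7.1° / √4.1 = 0.9923/2.025 = 0.4901.
φ₁ = arccos(0.4901) ≈ 60.7°.

60.7°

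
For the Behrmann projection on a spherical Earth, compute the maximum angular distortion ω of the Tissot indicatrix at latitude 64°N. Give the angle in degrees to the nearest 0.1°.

The Behrmann projection is cylindrical equal-area with φ₀ = 30°. For cylindrical equal-area with standard parallel φ₀, h = cos φ / cos φ₀ and k = cos φ₀ / cos φ, so h·k = 1.
At 64°: h = 0.5062, k = 1.976; principal scales a = 1.976, b = 0.5062.
sin(ω/2) = (a − b)/(a + b) = 1.469/2.482 = 0.5921, so ω = 2 arcsin(0.5921) ≈ 72.6°.

72.6°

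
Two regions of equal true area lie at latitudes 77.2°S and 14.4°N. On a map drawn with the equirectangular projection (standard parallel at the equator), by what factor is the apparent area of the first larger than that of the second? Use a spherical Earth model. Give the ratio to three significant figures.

4.37

For the equirectangular projection with φ₀ = 0 (plate carrée), h = 1 along meridians and k = sec φ along parallels.
Areal scale at 77.2°: h·k = 1.000 × 4.514 = 4.514.
Areal scale at 14.4°: h·k = 1.000 × 1.032 = 1.032.
Ratio = 4.514/1.032 ≈ 4.37.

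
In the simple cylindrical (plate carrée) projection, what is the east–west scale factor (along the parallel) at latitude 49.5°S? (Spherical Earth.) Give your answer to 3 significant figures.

1.54

In the plate carrée (x = Rλ, y = Rφ), meridians are true-scale (h = 1) and parallels are stretched by k = sec φ.
k = 1/cos 49.5° = 1/0.6494 = 1.540.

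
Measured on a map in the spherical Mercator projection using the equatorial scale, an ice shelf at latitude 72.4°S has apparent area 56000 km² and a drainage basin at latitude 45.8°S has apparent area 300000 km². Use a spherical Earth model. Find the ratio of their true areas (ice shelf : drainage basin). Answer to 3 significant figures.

0.0351

Since Mercator area scale is 1/cos²φ, the true area equals the apparent area multiplied by cos²φ.
True area of ice shelf: 56000 × cos²(72.4°) = 56000 × 0.09143 = 5120 km².
True area of drainage basin: 300000 × cos²(45.8°) = 300000 × 0.4860 = 145800 km².
Ratio = 5120 / 145800 ≈ 0.0351.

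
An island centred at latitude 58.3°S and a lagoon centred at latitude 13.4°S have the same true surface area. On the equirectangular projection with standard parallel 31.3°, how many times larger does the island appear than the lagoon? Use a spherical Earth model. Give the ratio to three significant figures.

With standard parallel φ₀ = 31.3°, the equirectangular projection gives x = Rλ cos φ₀, y = Rφ, so h = 1 and k = cos 31.3° / cos φ.
Areal scale at 58.3°: h·k = 1.000 × 1.626 = 1.626.
Areal scale at 13.4°: h·k = 1.000 × 0.8784 = 0.8784.
Ratio = 1.626/0.8784 ≈ 1.85.

1.85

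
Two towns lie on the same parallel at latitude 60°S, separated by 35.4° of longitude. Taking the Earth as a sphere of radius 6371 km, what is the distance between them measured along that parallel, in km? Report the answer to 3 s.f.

1970 km

Arc length along a parallel = R cos φ · Δλ (with Δλ in radians).
= 6371 × cos 60° × (35.4° × π/180) = 6371 × 0.5000 × 0.6178 ≈ 1970 km.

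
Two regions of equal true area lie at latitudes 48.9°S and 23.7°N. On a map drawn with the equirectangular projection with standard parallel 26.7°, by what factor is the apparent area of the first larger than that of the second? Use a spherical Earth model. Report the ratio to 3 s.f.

1.39

In the equirectangular projection with standard parallel φ₀ = 26.7° (x = Rλ cos φ₀, y = Rφ), meridians are true-scale (h = 1) and the parallel scale is k = cos φ₀ / cos φ.
Areal scale at 48.9°: h·k = 1.000 × 1.359 = 1.359.
Areal scale at 23.7°: h·k = 1.000 × 0.9757 = 0.9757.
Ratio = 1.359/0.9757 ≈ 1.39.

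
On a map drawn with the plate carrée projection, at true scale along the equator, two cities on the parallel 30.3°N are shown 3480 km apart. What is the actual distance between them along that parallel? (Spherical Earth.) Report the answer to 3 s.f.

3000 km

Plate carrée maps x = Rλ, y = Rφ. The meridian scale is h = 1 and the parallel scale is k = 1/cos φ = sec φ.
Along the parallel at 30.3°, map distances are exaggerated by k = sec 30.3° = 1.158.
True distance = 3480 / 1.158 = 3480 × cos 30.3° ≈ 3000 km.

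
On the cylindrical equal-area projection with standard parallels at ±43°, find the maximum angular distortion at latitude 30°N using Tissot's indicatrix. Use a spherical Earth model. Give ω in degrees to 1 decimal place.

19.3°

Cylindrical equal-area (φ₀ = 43°): h = cos φ / cos 43° along meridians, k = cos 43° / cos φ along parallels; h·k = 1.
At 30°: h = 1.184, k = 0.8445; principal scales a = 1.184, b = 0.8445.
sin(ω/2) = (a − b)/(a + b) = 0.3396/2.029 = 0.1674, so ω = 2 arcsin(0.1674) ≈ 19.3°.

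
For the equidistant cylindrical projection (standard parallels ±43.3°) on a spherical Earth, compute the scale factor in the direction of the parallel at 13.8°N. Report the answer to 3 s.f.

0.749

The equidistant cylindrical projection with φ₀ = 43.3° has h = 1 (meridians true) and k = cos φ₀ / cos φ along parallels.
k = cos 43.3° / cos 13.8° = 0.7278/0.9711 = 0.7494.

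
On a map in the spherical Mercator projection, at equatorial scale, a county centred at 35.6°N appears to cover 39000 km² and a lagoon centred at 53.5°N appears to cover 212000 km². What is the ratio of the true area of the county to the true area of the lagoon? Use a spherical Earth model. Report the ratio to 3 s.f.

Since Mercator area scale is 1/cos²φ, the true area equals the apparent area multiplied by cos²φ.
True area of county: 39000 × cos²(35.6°) = 39000 × 0.6611 = 25780 km².
True area of lagoon: 212000 × cos²(53.5°) = 212000 × 0.3538 = 75010 km².
Ratio = 25780 / 75010 ≈ 0.344.

0.344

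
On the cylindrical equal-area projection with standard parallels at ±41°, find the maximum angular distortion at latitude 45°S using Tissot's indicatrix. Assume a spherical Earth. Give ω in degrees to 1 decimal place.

For cylindrical equal-area with standard parallel φ₀, h = cos φ / cos φ₀ and k = cos φ₀ / cos φ, so h·k = 1.
At 45°: h = 0.9369, k = 1.067; principal scales a = 1.067, b = 0.9369.
sin(ω/2) = (a − b)/(a + b) = 0.1304/2.004 = 0.06506, so ω = 2 arcsin(0.06506) ≈ 7.5°.

7.5°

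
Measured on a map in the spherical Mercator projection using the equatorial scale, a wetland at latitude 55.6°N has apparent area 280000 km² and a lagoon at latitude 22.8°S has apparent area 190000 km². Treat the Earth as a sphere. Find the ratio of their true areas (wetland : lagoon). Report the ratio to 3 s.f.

On Mercator the areal scale is sec²φ, so true area = apparent × cos²φ.
True area of wetland: 280000 × cos²(55.6°) = 280000 × 0.3192 = 89370 km².
True area of lagoon: 190000 × cos²(22.8°) = 190000 × 0.8498 = 161500 km².
Ratio = 89370 / 161500 ≈ 0.554.

0.554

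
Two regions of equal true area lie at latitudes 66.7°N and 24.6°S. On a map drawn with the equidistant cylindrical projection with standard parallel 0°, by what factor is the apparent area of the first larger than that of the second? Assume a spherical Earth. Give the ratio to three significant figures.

2.30

In the plate carrée (x = Rλ, y = Rφ), meridians are true-scale (h = 1) and parallels are stretched by k = sec φ.
Areal scale at 66.7°: h·k = 1.000 × 2.528 = 2.528.
Areal scale at 24.6°: h·k = 1.000 × 1.100 = 1.100.
Ratio = 2.528/1.100 ≈ 2.30.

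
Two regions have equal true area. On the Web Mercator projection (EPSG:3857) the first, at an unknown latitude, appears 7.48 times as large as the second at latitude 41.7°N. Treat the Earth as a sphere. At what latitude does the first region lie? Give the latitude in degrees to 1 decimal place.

For equal true areas on Mercator, apparent areas scale as sec²φ, so the ratio is cos²φ₂ / cos²φ₁.
cos²φ₂ / cos²φ₁ = 7.48  ⇒  cos φ₁ = cos 41.7° / √7.48 = 0.7466/2.735 = 0.2730.
φ₁ = arccos(0.2730) ≈ 74.2°.

74.2°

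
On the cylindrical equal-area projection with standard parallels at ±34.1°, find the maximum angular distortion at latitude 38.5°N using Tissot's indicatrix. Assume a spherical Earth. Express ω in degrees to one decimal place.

Cylindrical equal-area (φ₀ = 34.1°): h = cos φ / cos 34.1° along meridians, k = cos 34.1° / cos φ along parallels; h·k = 1.
At 38.5°: h = 0.9451, k = 1.058; principal scales a = 1.058, b = 0.9451.
sin(ω/2) = (a − b)/(a + b) = 0.1130/2.003 = 0.05639, so ω = 2 arcsin(0.05639) ≈ 6.5°.

6.5°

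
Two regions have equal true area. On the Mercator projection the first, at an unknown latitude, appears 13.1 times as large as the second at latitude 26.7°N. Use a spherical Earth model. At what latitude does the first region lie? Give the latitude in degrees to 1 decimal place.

Mercator areal scale is sec²φ, so apparent-area ratio = sec²φ₁ / sec²φ₂ = cos²φ₂ / cos²φ₁.
cos²φ₂ / cos²φ₁ = 13.1  ⇒  cos φ₁ = cos 26.7° / √13.1 = 0.8934/3.619 = 0.2468.
φ₁ = arccos(0.2468) ≈ 75.7°.

75.7°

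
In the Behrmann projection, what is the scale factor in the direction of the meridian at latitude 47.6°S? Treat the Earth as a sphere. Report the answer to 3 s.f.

0.779

The Behrmann projection is cylindrical equal-area with φ₀ = 30°. Cylindrical equal-area (φ₀ = 30°): h = cos φ / cos 30° along meridians, k = cos 30° / cos φ along parallels; h·k = 1.
h = cos 47.6° / cos 30° = 0.6743/0.8660 = 0.7786.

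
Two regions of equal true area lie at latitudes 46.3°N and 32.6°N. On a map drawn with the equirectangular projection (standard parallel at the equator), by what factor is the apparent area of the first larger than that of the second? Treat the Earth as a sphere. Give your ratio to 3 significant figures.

1.22

For the equirectangular projection with φ₀ = 0 (plate carrée), h = 1 along meridians and k = sec φ along parallels.
Areal scale at 46.3°: h·k = 1.000 × 1.447 = 1.447.
Areal scale at 32.6°: h·k = 1.000 × 1.187 = 1.187.
Ratio = 1.447/1.187 ≈ 1.22.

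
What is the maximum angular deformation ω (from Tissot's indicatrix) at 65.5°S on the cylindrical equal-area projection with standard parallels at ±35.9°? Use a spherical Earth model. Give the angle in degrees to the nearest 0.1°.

71.6°

A cylindrical equal-area projection with standard parallel φ₀ has meridian scale h = cos φ / cos φ₀ and parallel scale k = cos φ₀ / cos φ (so areas are preserved, h·k = 1).
At 65.5°: h = 0.5119, k = 1.953; principal scales a = 1.953, b = 0.5119.
sin(ω/2) = (a − b)/(a + b) = 1.441/2.465 = 0.5847, so ω = 2 arcsin(0.5847) ≈ 71.6°.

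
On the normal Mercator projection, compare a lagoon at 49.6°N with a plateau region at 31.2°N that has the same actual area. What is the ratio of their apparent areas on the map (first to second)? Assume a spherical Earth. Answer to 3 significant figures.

Mercator areal scale is sec²φ.
At 49.6°: sec²(49.6°) = 1/0.6481² = 2.381.
At 31.2°: sec²(31.2°) = 1/0.8554² = 1.367.
Ratio = 2.381/1.367 = cos²(31.2°)/cos²(49.6°) ≈ 1.74.

1.74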